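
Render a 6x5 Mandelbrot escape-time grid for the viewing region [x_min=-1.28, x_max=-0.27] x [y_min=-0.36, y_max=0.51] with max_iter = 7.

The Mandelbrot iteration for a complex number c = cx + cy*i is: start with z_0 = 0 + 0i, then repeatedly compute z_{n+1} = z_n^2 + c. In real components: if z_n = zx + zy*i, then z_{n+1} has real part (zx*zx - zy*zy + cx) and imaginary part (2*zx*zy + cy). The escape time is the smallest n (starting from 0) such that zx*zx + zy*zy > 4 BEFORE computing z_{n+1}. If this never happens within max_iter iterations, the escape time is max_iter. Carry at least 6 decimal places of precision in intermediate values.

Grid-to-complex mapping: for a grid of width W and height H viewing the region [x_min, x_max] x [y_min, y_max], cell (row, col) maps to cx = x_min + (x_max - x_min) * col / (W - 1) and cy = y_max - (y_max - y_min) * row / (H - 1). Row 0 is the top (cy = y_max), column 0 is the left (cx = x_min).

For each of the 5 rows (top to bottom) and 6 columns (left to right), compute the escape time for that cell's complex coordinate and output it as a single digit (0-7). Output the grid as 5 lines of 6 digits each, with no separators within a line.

Answer: 455777
777777
777777
777777
777777

Derivation:
(row=0, col=0): c = -1.2800 + 0.5100i → escape time 4
(row=0, col=1): c = -1.0780 + 0.5100i → escape time 5
(row=0, col=2): c = -0.8760 + 0.5100i → escape time 5
(row=0, col=3): c = -0.6740 + 0.5100i → escape time 7
(row=0, col=4): c = -0.4720 + 0.5100i → escape time 7
(row=0, col=5): c = -0.2700 + 0.5100i → escape time 7
(row=1, col=0): c = -1.2800 + 0.2925i → escape time 7
(row=1, col=1): c = -1.0780 + 0.2925i → escape time 7
(row=1, col=2): c = -0.8760 + 0.2925i → escape time 7
(row=1, col=3): c = -0.6740 + 0.2925i → escape time 7
(row=1, col=4): c = -0.4720 + 0.2925i → escape time 7
(row=1, col=5): c = -0.2700 + 0.2925i → escape time 7
(row=2, col=0): c = -1.2800 + 0.0750i → escape time 7
(row=2, col=1): c = -1.0780 + 0.0750i → escape time 7
(row=2, col=2): c = -0.8760 + 0.0750i → escape time 7
(row=2, col=3): c = -0.6740 + 0.0750i → escape time 7
(row=2, col=4): c = -0.4720 + 0.0750i → escape time 7
(row=2, col=5): c = -0.2700 + 0.0750i → escape time 7
(row=3, col=0): c = -1.2800 + -0.1425i → escape time 7
(row=3, col=1): c = -1.0780 + -0.1425i → escape time 7
(row=3, col=2): c = -0.8760 + -0.1425i → escape time 7
(row=3, col=3): c = -0.6740 + -0.1425i → escape time 7
(row=3, col=4): c = -0.4720 + -0.1425i → escape time 7
(row=3, col=5): c = -0.2700 + -0.1425i → escape time 7
(row=4, col=0): c = -1.2800 + -0.3600i → escape time 7
(row=4, col=1): c = -1.0780 + -0.3600i → escape time 7
(row=4, col=2): c = -0.8760 + -0.3600i → escape time 7
(row=4, col=3): c = -0.6740 + -0.3600i → escape time 7
(row=4, col=4): c = -0.4720 + -0.3600i → escape time 7
(row=4, col=5): c = -0.2700 + -0.3600i → escape time 7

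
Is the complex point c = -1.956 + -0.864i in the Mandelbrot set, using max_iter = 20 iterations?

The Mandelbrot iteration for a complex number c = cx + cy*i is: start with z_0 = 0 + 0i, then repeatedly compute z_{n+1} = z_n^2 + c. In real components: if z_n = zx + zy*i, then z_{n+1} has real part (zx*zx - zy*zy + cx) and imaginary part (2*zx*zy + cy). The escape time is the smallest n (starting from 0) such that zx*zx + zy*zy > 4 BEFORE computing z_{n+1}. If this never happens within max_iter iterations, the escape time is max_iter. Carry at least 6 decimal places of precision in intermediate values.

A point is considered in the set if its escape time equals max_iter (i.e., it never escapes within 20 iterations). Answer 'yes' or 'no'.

z_0 = 0 + 0i, c = -1.9560 + -0.8640i
Iter 1: z = -1.9560 + -0.8640i, |z|^2 = 4.5724
Escaped at iteration 1

Answer: no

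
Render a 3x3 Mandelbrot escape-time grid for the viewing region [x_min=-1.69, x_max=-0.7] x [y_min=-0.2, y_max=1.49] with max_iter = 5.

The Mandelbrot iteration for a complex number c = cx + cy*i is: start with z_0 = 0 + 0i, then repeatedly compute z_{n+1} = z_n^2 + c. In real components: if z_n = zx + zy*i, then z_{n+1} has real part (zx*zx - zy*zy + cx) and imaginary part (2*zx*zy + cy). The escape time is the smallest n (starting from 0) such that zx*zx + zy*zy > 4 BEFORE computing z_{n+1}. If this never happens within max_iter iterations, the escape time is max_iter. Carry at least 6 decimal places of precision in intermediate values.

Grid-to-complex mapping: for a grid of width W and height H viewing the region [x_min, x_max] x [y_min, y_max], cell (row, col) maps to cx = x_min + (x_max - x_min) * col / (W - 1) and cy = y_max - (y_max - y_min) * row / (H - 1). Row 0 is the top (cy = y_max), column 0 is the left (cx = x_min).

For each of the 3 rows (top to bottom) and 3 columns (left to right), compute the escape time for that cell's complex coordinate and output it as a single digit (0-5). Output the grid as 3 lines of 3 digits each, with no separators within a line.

(row=0, col=0): c = -1.6900 + 1.4900i → escape time 1
(row=0, col=1): c = -1.1950 + 1.4900i → escape time 2
(row=0, col=2): c = -0.7000 + 1.4900i → escape time 2
(row=1, col=0): c = -1.6900 + 0.6450i → escape time 3
(row=1, col=1): c = -1.1950 + 0.6450i → escape time 3
(row=1, col=2): c = -0.7000 + 0.6450i → escape time 5
(row=2, col=0): c = -1.6900 + -0.2000i → escape time 4
(row=2, col=1): c = -1.1950 + -0.2000i → escape time 5
(row=2, col=2): c = -0.7000 + -0.2000i → escape time 5

Answer: 122
335
455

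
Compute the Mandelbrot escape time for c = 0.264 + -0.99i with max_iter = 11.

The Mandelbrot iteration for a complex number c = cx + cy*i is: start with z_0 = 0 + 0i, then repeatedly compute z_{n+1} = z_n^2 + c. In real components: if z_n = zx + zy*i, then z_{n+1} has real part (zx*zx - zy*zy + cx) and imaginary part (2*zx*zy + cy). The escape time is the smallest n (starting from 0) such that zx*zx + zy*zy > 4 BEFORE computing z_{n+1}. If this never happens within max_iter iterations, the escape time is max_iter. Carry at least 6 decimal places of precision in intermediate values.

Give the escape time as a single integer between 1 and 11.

z_0 = 0 + 0i, c = 0.2640 + -0.9900i
Iter 1: z = 0.2640 + -0.9900i, |z|^2 = 1.0498
Iter 2: z = -0.6464 + -1.5127i, |z|^2 = 2.7062
Iter 3: z = -1.6065 + 0.9657i, |z|^2 = 3.5133
Iter 4: z = 1.9123 + -4.0926i, |z|^2 = 20.4064
Escaped at iteration 4

Answer: 4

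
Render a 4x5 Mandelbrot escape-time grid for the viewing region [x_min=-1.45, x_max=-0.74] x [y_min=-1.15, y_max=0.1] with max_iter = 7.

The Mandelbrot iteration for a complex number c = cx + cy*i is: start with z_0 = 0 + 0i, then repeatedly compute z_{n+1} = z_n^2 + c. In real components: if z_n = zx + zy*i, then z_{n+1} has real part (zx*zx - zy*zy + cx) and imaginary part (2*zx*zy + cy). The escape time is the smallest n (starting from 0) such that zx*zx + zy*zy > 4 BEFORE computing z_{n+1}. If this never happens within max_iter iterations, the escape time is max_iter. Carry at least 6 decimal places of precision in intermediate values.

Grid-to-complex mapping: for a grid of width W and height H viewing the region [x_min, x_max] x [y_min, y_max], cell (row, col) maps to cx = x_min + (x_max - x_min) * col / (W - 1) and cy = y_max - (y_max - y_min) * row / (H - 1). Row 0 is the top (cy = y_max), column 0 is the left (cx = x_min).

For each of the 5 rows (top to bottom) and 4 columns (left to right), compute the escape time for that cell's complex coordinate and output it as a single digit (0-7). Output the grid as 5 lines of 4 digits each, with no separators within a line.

(row=0, col=0): c = -1.4500 + 0.1000i → escape time 7
(row=0, col=1): c = -1.2133 + 0.1000i → escape time 7
(row=0, col=2): c = -0.9767 + 0.1000i → escape time 7
(row=0, col=3): c = -0.7400 + 0.1000i → escape time 7
(row=1, col=0): c = -1.4500 + -0.2125i → escape time 5
(row=1, col=1): c = -1.2133 + -0.2125i → escape time 7
(row=1, col=2): c = -0.9767 + -0.2125i → escape time 7
(row=1, col=3): c = -0.7400 + -0.2125i → escape time 7
(row=2, col=0): c = -1.4500 + -0.5250i → escape time 3
(row=2, col=1): c = -1.2133 + -0.5250i → escape time 4
(row=2, col=2): c = -0.9767 + -0.5250i → escape time 5
(row=2, col=3): c = -0.7400 + -0.5250i → escape time 6
(row=3, col=0): c = -1.4500 + -0.8375i → escape time 3
(row=3, col=1): c = -1.2133 + -0.8375i → escape time 3
(row=3, col=2): c = -0.9767 + -0.8375i → escape time 3
(row=3, col=3): c = -0.7400 + -0.8375i → escape time 4
(row=4, col=0): c = -1.4500 + -1.1500i → escape time 2
(row=4, col=1): c = -1.2133 + -1.1500i → escape time 3
(row=4, col=2): c = -0.9767 + -1.1500i → escape time 3
(row=4, col=3): c = -0.7400 + -1.1500i → escape time 3

Answer: 7777
5777
3456
3334
2333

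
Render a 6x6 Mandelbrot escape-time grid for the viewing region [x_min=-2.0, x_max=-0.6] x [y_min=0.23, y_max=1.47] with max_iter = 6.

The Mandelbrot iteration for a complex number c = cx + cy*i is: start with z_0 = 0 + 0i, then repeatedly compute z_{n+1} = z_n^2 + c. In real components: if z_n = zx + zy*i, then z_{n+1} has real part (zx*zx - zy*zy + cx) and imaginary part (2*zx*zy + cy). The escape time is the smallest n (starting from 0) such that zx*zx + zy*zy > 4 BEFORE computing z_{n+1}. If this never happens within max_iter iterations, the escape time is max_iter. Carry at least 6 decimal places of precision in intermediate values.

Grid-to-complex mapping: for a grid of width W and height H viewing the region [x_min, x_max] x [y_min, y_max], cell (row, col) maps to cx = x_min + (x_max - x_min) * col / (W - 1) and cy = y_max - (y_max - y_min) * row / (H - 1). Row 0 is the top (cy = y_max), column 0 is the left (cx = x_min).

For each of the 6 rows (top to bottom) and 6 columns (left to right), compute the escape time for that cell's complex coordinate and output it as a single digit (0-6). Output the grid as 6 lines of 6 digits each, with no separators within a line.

(row=0, col=0): c = -2.0000 + 1.4700i → escape time 1
(row=0, col=1): c = -1.7200 + 1.4700i → escape time 1
(row=0, col=2): c = -1.4400 + 1.4700i → escape time 1
(row=0, col=3): c = -1.1600 + 1.4700i → escape time 2
(row=0, col=4): c = -0.8800 + 1.4700i → escape time 2
(row=0, col=5): c = -0.6000 + 1.4700i → escape time 2
(row=1, col=0): c = -2.0000 + 1.2220i → escape time 1
(row=1, col=1): c = -1.7200 + 1.2220i → escape time 1
(row=1, col=2): c = -1.4400 + 1.2220i → escape time 2
(row=1, col=3): c = -1.1600 + 1.2220i → escape time 2
(row=1, col=4): c = -0.8800 + 1.2220i → escape time 3
(row=1, col=5): c = -0.6000 + 1.2220i → escape time 3
(row=2, col=0): c = -2.0000 + 0.9740i → escape time 1
(row=2, col=1): c = -1.7200 + 0.9740i → escape time 2
(row=2, col=2): c = -1.4400 + 0.9740i → escape time 3
(row=2, col=3): c = -1.1600 + 0.9740i → escape time 3
(row=2, col=4): c = -0.8800 + 0.9740i → escape time 3
(row=2, col=5): c = -0.6000 + 0.9740i → escape time 4
(row=3, col=0): c = -2.0000 + 0.7260i → escape time 1
(row=3, col=1): c = -1.7200 + 0.7260i → escape time 3
(row=3, col=2): c = -1.4400 + 0.7260i → escape time 3
(row=3, col=3): c = -1.1600 + 0.7260i → escape time 3
(row=3, col=4): c = -0.8800 + 0.7260i → escape time 4
(row=3, col=5): c = -0.6000 + 0.7260i → escape time 6
(row=4, col=0): c = -2.0000 + 0.4780i → escape time 1
(row=4, col=1): c = -1.7200 + 0.4780i → escape time 3
(row=4, col=2): c = -1.4400 + 0.4780i → escape time 3
(row=4, col=3): c = -1.1600 + 0.4780i → escape time 5
(row=4, col=4): c = -0.8800 + 0.4780i → escape time 6
(row=4, col=5): c = -0.6000 + 0.4780i → escape time 6
(row=5, col=0): c = -2.0000 + 0.2300i → escape time 1
(row=5, col=1): c = -1.7200 + 0.2300i → escape time 4
(row=5, col=2): c = -1.4400 + 0.2300i → escape time 5
(row=5, col=3): c = -1.1600 + 0.2300i → escape time 6
(row=5, col=4): c = -0.8800 + 0.2300i → escape time 6
(row=5, col=5): c = -0.6000 + 0.2300i → escape time 6

Answer: 111222
112233
123334
133346
133566
145666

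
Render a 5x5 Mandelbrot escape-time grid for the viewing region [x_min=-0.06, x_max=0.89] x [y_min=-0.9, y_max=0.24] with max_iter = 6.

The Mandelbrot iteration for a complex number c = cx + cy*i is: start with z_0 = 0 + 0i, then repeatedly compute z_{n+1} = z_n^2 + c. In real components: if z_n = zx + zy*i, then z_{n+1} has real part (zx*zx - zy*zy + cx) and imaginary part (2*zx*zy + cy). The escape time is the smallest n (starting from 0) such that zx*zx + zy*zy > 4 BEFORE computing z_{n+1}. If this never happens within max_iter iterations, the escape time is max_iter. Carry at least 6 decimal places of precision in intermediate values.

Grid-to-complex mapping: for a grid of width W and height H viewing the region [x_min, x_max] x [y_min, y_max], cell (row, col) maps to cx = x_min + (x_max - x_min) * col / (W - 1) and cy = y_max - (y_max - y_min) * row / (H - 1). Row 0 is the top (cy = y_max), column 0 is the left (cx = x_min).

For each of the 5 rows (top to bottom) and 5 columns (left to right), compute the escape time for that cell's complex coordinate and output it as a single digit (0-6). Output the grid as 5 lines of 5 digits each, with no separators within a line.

Answer: 66643
66643
66633
66632
64322

Derivation:
(row=0, col=0): c = -0.0600 + 0.2400i → escape time 6
(row=0, col=1): c = 0.1775 + 0.2400i → escape time 6
(row=0, col=2): c = 0.4150 + 0.2400i → escape time 6
(row=0, col=3): c = 0.6525 + 0.2400i → escape time 4
(row=0, col=4): c = 0.8900 + 0.2400i → escape time 3
(row=1, col=0): c = -0.0600 + -0.0450i → escape time 6
(row=1, col=1): c = 0.1775 + -0.0450i → escape time 6
(row=1, col=2): c = 0.4150 + -0.0450i → escape time 6
(row=1, col=3): c = 0.6525 + -0.0450i → escape time 4
(row=1, col=4): c = 0.8900 + -0.0450i → escape time 3
(row=2, col=0): c = -0.0600 + -0.3300i → escape time 6
(row=2, col=1): c = 0.1775 + -0.3300i → escape time 6
(row=2, col=2): c = 0.4150 + -0.3300i → escape time 6
(row=2, col=3): c = 0.6525 + -0.3300i → escape time 3
(row=2, col=4): c = 0.8900 + -0.3300i → escape time 3
(row=3, col=0): c = -0.0600 + -0.6150i → escape time 6
(row=3, col=1): c = 0.1775 + -0.6150i → escape time 6
(row=3, col=2): c = 0.4150 + -0.6150i → escape time 6
(row=3, col=3): c = 0.6525 + -0.6150i → escape time 3
(row=3, col=4): c = 0.8900 + -0.6150i → escape time 2
(row=4, col=0): c = -0.0600 + -0.9000i → escape time 6
(row=4, col=1): c = 0.1775 + -0.9000i → escape time 4
(row=4, col=2): c = 0.4150 + -0.9000i → escape time 3
(row=4, col=3): c = 0.6525 + -0.9000i → escape time 2
(row=4, col=4): c = 0.8900 + -0.9000i → escape time 2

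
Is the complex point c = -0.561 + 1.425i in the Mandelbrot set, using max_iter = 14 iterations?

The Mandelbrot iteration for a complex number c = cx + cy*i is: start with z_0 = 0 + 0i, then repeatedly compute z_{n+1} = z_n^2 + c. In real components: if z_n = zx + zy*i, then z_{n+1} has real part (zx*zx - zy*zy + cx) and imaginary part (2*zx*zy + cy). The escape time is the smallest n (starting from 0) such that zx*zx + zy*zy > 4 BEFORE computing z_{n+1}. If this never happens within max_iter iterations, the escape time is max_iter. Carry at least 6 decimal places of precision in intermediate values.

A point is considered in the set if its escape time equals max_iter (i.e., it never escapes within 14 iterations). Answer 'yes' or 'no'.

Answer: no

Derivation:
z_0 = 0 + 0i, c = -0.5610 + 1.4250i
Iter 1: z = -0.5610 + 1.4250i, |z|^2 = 2.3453
Iter 2: z = -2.2769 + -0.1739i, |z|^2 = 5.2145
Escaped at iteration 2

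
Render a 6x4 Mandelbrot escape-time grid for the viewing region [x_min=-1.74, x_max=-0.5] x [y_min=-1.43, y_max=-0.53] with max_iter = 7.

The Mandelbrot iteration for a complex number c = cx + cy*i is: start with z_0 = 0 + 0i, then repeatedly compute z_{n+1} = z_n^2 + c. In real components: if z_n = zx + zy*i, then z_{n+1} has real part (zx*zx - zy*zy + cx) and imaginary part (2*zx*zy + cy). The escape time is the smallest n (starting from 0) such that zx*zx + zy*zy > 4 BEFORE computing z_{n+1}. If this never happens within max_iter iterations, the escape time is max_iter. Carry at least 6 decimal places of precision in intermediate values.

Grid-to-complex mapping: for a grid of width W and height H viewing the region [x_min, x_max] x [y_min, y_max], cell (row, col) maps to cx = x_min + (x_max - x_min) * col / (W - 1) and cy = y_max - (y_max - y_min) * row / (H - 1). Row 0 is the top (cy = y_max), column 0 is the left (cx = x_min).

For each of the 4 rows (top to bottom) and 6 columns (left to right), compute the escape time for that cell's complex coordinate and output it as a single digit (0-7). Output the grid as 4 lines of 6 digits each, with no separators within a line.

(row=0, col=0): c = -1.7400 + -0.5300i → escape time 3
(row=0, col=1): c = -1.4920 + -0.5300i → escape time 3
(row=0, col=2): c = -1.2440 + -0.5300i → escape time 4
(row=0, col=3): c = -0.9960 + -0.5300i → escape time 5
(row=0, col=4): c = -0.7480 + -0.5300i → escape time 6
(row=0, col=5): c = -0.5000 + -0.5300i → escape time 7
(row=1, col=0): c = -1.7400 + -0.8300i → escape time 2
(row=1, col=1): c = -1.4920 + -0.8300i → escape time 3
(row=1, col=2): c = -1.2440 + -0.8300i → escape time 3
(row=1, col=3): c = -0.9960 + -0.8300i → escape time 3
(row=1, col=4): c = -0.7480 + -0.8300i → escape time 4
(row=1, col=5): c = -0.5000 + -0.8300i → escape time 5
(row=2, col=0): c = -1.7400 + -1.1300i → escape time 1
(row=2, col=1): c = -1.4920 + -1.1300i → escape time 2
(row=2, col=2): c = -1.2440 + -1.1300i → escape time 3
(row=2, col=3): c = -0.9960 + -1.1300i → escape time 3
(row=2, col=4): c = -0.7480 + -1.1300i → escape time 3
(row=2, col=5): c = -0.5000 + -1.1300i → escape time 3
(row=3, col=0): c = -1.7400 + -1.4300i → escape time 1
(row=3, col=1): c = -1.4920 + -1.4300i → escape time 1
(row=3, col=2): c = -1.2440 + -1.4300i → escape time 2
(row=3, col=3): c = -0.9960 + -1.4300i → escape time 2
(row=3, col=4): c = -0.7480 + -1.4300i → escape time 2
(row=3, col=5): c = -0.5000 + -1.4300i → escape time 2

Answer: 334567
233345
123333
112222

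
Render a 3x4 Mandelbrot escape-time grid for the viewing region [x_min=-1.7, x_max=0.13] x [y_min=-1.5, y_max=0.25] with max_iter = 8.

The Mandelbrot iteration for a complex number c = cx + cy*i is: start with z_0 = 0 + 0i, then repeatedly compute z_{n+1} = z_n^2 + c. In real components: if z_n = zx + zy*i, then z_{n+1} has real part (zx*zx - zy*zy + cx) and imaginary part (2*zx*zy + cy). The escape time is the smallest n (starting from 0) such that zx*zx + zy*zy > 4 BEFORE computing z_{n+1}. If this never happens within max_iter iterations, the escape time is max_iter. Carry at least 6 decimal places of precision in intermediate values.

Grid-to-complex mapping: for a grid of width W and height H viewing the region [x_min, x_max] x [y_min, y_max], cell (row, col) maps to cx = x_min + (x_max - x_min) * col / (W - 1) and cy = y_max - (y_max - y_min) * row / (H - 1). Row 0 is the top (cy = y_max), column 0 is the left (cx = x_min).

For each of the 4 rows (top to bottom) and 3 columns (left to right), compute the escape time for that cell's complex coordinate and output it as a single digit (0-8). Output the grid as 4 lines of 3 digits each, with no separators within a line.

(row=0, col=0): c = -1.7000 + 0.2500i → escape time 4
(row=0, col=1): c = -0.7850 + 0.2500i → escape time 8
(row=0, col=2): c = 0.1300 + 0.2500i → escape time 8
(row=1, col=0): c = -1.7000 + -0.3333i → escape time 4
(row=1, col=1): c = -0.7850 + -0.3333i → escape time 8
(row=1, col=2): c = 0.1300 + -0.3333i → escape time 8
(row=2, col=0): c = -1.7000 + -0.9167i → escape time 2
(row=2, col=1): c = -0.7850 + -0.9167i → escape time 4
(row=2, col=2): c = 0.1300 + -0.9167i → escape time 5
(row=3, col=0): c = -1.7000 + -1.5000i → escape time 1
(row=3, col=1): c = -0.7850 + -1.5000i → escape time 2
(row=3, col=2): c = 0.1300 + -1.5000i → escape time 2

Answer: 488
488
245
122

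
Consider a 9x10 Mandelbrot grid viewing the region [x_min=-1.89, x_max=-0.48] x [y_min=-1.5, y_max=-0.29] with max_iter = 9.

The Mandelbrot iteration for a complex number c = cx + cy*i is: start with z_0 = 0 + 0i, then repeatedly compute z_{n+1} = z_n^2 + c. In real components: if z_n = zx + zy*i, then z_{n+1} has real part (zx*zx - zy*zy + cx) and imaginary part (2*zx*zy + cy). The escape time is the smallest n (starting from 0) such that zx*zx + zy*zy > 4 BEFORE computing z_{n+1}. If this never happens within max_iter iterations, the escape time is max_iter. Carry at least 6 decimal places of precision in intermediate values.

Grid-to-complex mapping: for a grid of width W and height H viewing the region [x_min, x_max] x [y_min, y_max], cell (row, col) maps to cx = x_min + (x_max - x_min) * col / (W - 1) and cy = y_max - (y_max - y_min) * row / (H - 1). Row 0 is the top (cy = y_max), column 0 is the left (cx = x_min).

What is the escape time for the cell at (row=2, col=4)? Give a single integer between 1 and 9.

z_0 = 0 + 0i, c = -1.1850 + -0.5589i
Iter 1: z = -1.1850 + -0.5589i, |z|^2 = 1.7166
Iter 2: z = -0.0931 + 0.7657i, |z|^2 = 0.5949
Iter 3: z = -1.7626 + -0.7015i, |z|^2 = 3.5988
Iter 4: z = 1.4296 + 1.9140i, |z|^2 = 5.7074
Escaped at iteration 4

Answer: 4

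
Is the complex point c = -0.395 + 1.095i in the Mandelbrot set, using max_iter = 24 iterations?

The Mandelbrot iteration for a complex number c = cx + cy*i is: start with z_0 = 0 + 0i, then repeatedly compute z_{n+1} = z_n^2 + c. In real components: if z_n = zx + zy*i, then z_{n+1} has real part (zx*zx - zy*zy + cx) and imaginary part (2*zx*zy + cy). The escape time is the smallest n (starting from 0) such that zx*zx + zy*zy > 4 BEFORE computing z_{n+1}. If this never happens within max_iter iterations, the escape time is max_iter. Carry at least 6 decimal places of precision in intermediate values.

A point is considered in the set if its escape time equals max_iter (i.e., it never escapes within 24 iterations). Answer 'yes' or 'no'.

z_0 = 0 + 0i, c = -0.3950 + 1.0950i
Iter 1: z = -0.3950 + 1.0950i, |z|^2 = 1.3551
Iter 2: z = -1.4380 + 0.2299i, |z|^2 = 2.1207
Iter 3: z = 1.6200 + 0.4337i, |z|^2 = 2.8124
Iter 4: z = 2.0412 + 2.5000i, |z|^2 = 10.4168
Escaped at iteration 4

Answer: no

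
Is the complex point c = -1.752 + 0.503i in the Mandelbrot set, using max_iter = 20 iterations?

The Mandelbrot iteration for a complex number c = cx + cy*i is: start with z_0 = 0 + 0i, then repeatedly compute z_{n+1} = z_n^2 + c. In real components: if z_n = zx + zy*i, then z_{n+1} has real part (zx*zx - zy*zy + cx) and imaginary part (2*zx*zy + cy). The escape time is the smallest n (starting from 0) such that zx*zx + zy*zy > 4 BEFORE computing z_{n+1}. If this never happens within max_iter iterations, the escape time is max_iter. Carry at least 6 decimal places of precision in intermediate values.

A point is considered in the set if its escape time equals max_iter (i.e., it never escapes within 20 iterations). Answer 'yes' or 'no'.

z_0 = 0 + 0i, c = -1.7520 + 0.5030i
Iter 1: z = -1.7520 + 0.5030i, |z|^2 = 3.3225
Iter 2: z = 1.0645 + -1.2595i, |z|^2 = 2.7195
Iter 3: z = -2.2052 + -2.1785i, |z|^2 = 9.6088
Escaped at iteration 3

Answer: no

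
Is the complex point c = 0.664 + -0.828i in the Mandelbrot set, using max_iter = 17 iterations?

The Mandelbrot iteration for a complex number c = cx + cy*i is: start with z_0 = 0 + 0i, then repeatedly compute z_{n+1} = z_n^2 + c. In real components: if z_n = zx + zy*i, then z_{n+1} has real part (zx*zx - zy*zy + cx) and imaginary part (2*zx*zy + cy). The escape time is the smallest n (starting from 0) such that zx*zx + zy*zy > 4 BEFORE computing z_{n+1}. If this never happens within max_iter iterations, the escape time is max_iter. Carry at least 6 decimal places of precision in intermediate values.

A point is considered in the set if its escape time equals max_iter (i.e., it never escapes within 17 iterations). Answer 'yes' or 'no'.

z_0 = 0 + 0i, c = 0.6640 + -0.8280i
Iter 1: z = 0.6640 + -0.8280i, |z|^2 = 1.1265
Iter 2: z = 0.4193 + -1.9276i, |z|^2 = 3.8914
Iter 3: z = -2.8758 + -2.4445i, |z|^2 = 14.2457
Escaped at iteration 3

Answer: no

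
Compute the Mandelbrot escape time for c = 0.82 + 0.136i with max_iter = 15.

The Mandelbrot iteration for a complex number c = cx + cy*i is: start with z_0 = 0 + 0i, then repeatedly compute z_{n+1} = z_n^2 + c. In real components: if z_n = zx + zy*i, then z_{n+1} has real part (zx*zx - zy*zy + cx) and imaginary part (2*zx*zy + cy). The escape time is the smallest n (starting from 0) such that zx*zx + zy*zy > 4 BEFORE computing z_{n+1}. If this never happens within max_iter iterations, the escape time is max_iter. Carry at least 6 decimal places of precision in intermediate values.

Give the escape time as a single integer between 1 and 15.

z_0 = 0 + 0i, c = 0.8200 + 0.1360i
Iter 1: z = 0.8200 + 0.1360i, |z|^2 = 0.6909
Iter 2: z = 1.4739 + 0.3590i, |z|^2 = 2.3013
Iter 3: z = 2.8635 + 1.1944i, |z|^2 = 9.6261
Escaped at iteration 3

Answer: 3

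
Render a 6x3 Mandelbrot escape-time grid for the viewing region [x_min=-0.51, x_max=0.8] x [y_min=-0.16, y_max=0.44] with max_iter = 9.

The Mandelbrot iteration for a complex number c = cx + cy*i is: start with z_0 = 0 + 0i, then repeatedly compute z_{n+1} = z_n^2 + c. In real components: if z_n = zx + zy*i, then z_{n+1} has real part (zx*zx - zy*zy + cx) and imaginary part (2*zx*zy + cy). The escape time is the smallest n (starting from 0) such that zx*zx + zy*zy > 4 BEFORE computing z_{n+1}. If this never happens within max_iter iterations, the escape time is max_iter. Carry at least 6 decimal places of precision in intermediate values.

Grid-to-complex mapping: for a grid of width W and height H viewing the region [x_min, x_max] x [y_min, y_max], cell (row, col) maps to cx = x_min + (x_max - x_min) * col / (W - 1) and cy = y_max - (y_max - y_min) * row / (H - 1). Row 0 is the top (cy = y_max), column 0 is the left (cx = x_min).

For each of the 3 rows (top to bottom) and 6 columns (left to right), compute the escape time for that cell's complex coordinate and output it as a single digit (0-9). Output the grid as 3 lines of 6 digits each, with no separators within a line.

Answer: 999943
999943
999943

Derivation:
(row=0, col=0): c = -0.5100 + 0.4400i → escape time 9
(row=0, col=1): c = -0.2480 + 0.4400i → escape time 9
(row=0, col=2): c = 0.0140 + 0.4400i → escape time 9
(row=0, col=3): c = 0.2760 + 0.4400i → escape time 9
(row=0, col=4): c = 0.5380 + 0.4400i → escape time 4
(row=0, col=5): c = 0.8000 + 0.4400i → escape time 3
(row=1, col=0): c = -0.5100 + 0.1400i → escape time 9
(row=1, col=1): c = -0.2480 + 0.1400i → escape time 9
(row=1, col=2): c = 0.0140 + 0.1400i → escape time 9
(row=1, col=3): c = 0.2760 + 0.1400i → escape time 9
(row=1, col=4): c = 0.5380 + 0.1400i → escape time 4
(row=1, col=5): c = 0.8000 + 0.1400i → escape time 3
(row=2, col=0): c = -0.5100 + -0.1600i → escape time 9
(row=2, col=1): c = -0.2480 + -0.1600i → escape time 9
(row=2, col=2): c = 0.0140 + -0.1600i → escape time 9
(row=2, col=3): c = 0.2760 + -0.1600i → escape time 9
(row=2, col=4): c = 0.5380 + -0.1600i → escape time 4
(row=2, col=5): c = 0.8000 + -0.1600i → escape time 3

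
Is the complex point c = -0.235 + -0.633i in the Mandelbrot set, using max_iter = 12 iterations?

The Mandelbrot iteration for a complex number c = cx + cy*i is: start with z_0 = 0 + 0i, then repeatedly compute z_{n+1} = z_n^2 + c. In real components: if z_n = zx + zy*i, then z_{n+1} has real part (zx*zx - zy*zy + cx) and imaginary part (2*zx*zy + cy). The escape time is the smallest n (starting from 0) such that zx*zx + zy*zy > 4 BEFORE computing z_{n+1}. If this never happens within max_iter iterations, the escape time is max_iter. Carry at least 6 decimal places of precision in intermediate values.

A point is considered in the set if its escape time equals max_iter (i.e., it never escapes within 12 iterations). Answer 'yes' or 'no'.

Answer: yes

Derivation:
z_0 = 0 + 0i, c = -0.2350 + -0.6330i
Iter 1: z = -0.2350 + -0.6330i, |z|^2 = 0.4559
Iter 2: z = -0.5805 + -0.3355i, |z|^2 = 0.4495
Iter 3: z = -0.0106 + -0.2435i, |z|^2 = 0.0594
Iter 4: z = -0.2942 + -0.6278i, |z|^2 = 0.4807
Iter 5: z = -0.5426 + -0.2636i, |z|^2 = 0.3639
Iter 6: z = -0.0100 + -0.3469i, |z|^2 = 0.1205
Iter 7: z = -0.3553 + -0.6260i, |z|^2 = 0.5181
Iter 8: z = -0.5007 + -0.1882i, |z|^2 = 0.2861
Iter 9: z = -0.0197 + -0.4445i, |z|^2 = 0.1980
Iter 10: z = -0.4322 + -0.6155i, |z|^2 = 0.5656
Iter 11: z = -0.4270 + -0.1009i, |z|^2 = 0.1925
Did not escape in 12 iterations → in set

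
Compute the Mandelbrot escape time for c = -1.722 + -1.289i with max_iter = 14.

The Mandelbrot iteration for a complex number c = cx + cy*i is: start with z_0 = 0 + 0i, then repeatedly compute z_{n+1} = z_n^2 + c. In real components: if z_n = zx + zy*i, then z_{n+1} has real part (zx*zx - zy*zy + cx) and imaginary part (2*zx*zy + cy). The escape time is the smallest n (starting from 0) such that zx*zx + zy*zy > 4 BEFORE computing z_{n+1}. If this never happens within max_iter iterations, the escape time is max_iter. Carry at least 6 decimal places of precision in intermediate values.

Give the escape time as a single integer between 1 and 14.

z_0 = 0 + 0i, c = -1.7220 + -1.2890i
Iter 1: z = -1.7220 + -1.2890i, |z|^2 = 4.6268
Escaped at iteration 1

Answer: 1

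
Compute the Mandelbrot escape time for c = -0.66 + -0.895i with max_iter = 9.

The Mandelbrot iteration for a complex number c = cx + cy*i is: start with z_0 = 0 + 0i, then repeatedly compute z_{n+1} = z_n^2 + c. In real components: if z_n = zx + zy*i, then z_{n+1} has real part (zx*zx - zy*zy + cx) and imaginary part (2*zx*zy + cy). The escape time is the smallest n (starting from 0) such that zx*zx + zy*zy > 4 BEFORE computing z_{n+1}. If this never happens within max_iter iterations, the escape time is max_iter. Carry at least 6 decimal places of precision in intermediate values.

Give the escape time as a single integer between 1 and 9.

z_0 = 0 + 0i, c = -0.6600 + -0.8950i
Iter 1: z = -0.6600 + -0.8950i, |z|^2 = 1.2366
Iter 2: z = -1.0254 + 0.2864i, |z|^2 = 1.1335
Iter 3: z = 0.3095 + -1.4824i, |z|^2 = 2.2932
Iter 4: z = -2.7616 + -1.8125i, |z|^2 = 10.9117
Escaped at iteration 4

Answer: 4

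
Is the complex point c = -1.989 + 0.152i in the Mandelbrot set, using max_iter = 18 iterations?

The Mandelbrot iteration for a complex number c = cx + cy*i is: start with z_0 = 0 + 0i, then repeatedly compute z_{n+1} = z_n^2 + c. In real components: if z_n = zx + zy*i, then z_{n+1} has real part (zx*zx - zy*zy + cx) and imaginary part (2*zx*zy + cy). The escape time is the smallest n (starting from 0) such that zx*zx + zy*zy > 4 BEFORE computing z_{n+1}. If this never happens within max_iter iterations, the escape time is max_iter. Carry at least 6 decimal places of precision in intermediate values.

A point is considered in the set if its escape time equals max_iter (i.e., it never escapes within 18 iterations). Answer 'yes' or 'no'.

Answer: no

Derivation:
z_0 = 0 + 0i, c = -1.9890 + 0.1520i
Iter 1: z = -1.9890 + 0.1520i, |z|^2 = 3.9792
Iter 2: z = 1.9440 + -0.4527i, |z|^2 = 3.9841
Iter 3: z = 1.5853 + -1.6079i, |z|^2 = 5.0987
Escaped at iteration 3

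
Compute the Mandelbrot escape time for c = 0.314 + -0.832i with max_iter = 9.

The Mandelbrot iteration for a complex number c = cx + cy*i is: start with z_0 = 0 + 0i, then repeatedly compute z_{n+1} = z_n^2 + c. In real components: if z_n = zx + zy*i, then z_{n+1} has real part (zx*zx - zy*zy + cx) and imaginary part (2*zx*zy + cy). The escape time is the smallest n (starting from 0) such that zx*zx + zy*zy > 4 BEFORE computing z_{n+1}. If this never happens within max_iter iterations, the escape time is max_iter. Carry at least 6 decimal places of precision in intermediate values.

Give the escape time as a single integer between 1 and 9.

z_0 = 0 + 0i, c = 0.3140 + -0.8320i
Iter 1: z = 0.3140 + -0.8320i, |z|^2 = 0.7908
Iter 2: z = -0.2796 + -1.3545i, |z|^2 = 1.9129
Iter 3: z = -1.4425 + -0.0745i, |z|^2 = 2.0863
Iter 4: z = 2.3892 + -0.6171i, |z|^2 = 6.0889
Escaped at iteration 4

Answer: 4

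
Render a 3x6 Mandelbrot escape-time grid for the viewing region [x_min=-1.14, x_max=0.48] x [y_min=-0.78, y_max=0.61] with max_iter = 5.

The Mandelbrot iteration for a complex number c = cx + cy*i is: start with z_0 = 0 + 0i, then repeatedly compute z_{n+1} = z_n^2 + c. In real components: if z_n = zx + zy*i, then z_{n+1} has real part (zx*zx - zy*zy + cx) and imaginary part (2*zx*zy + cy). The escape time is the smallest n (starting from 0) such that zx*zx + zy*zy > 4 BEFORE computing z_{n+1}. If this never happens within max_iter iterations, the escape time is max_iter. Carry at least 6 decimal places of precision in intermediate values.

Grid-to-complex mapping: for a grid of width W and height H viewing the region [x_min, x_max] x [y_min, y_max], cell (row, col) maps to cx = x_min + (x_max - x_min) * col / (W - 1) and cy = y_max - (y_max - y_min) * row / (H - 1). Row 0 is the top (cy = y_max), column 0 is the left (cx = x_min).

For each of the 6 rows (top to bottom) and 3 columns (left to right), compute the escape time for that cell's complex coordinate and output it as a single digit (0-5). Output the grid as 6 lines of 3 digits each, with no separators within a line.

(row=0, col=0): c = -1.1400 + 0.6100i → escape time 4
(row=0, col=1): c = -0.3300 + 0.6100i → escape time 5
(row=0, col=2): c = 0.4800 + 0.6100i → escape time 5
(row=1, col=0): c = -1.1400 + 0.3320i → escape time 5
(row=1, col=1): c = -0.3300 + 0.3320i → escape time 5
(row=1, col=2): c = 0.4800 + 0.3320i → escape time 5
(row=2, col=0): c = -1.1400 + 0.0540i → escape time 5
(row=2, col=1): c = -0.3300 + 0.0540i → escape time 5
(row=2, col=2): c = 0.4800 + 0.0540i → escape time 5
(row=3, col=0): c = -1.1400 + -0.2240i → escape time 5
(row=3, col=1): c = -0.3300 + -0.2240i → escape time 5
(row=3, col=2): c = 0.4800 + -0.2240i → escape time 5
(row=4, col=0): c = -1.1400 + -0.5020i → escape time 5
(row=4, col=1): c = -0.3300 + -0.5020i → escape time 5
(row=4, col=2): c = 0.4800 + -0.5020i → escape time 5
(row=5, col=0): c = -1.1400 + -0.7800i → escape time 3
(row=5, col=1): c = -0.3300 + -0.7800i → escape time 5
(row=5, col=2): c = 0.4800 + -0.7800i → escape time 3

Answer: 455
555
555
555
555
353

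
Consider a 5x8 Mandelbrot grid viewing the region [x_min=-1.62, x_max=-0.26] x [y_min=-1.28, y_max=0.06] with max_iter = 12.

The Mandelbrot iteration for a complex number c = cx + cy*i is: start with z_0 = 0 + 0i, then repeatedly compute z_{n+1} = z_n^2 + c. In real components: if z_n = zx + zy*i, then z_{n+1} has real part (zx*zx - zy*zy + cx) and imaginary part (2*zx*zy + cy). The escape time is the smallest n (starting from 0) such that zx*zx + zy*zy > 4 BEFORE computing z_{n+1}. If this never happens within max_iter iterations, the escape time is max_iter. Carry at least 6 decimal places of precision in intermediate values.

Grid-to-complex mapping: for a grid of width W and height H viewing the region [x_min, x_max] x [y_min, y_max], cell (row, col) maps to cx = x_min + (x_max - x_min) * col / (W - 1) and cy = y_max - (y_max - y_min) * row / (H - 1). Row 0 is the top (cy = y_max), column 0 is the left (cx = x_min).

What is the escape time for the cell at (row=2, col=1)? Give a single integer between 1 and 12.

Answer: 8

Derivation:
z_0 = 0 + 0i, c = -1.2800 + -0.3229i
Iter 1: z = -1.2800 + -0.3229i, |z|^2 = 1.7426
Iter 2: z = 0.2542 + 0.5037i, |z|^2 = 0.3183
Iter 3: z = -1.4691 + -0.0668i, |z|^2 = 2.1626
Iter 4: z = 0.8737 + -0.1265i, |z|^2 = 0.7794
Iter 5: z = -0.5326 + -0.5439i, |z|^2 = 0.5795
Iter 6: z = -1.2921 + 0.2565i, |z|^2 = 1.7353
Iter 7: z = 0.3237 + -0.9858i, |z|^2 = 1.0766
Iter 8: z = -2.1470 + -0.9611i, |z|^2 = 5.5331
Escaped at iteration 8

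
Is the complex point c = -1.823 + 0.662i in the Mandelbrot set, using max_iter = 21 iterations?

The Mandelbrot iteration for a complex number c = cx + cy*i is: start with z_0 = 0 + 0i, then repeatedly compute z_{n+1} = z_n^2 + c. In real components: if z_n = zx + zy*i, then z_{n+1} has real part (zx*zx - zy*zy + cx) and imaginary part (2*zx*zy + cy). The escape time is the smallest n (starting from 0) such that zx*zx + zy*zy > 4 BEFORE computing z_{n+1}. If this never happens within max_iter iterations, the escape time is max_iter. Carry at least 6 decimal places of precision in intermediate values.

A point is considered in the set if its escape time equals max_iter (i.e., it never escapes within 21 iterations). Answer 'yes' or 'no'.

z_0 = 0 + 0i, c = -1.8230 + 0.6620i
Iter 1: z = -1.8230 + 0.6620i, |z|^2 = 3.7616
Iter 2: z = 1.0621 + -1.7517i, |z|^2 = 4.1963
Escaped at iteration 2

Answer: no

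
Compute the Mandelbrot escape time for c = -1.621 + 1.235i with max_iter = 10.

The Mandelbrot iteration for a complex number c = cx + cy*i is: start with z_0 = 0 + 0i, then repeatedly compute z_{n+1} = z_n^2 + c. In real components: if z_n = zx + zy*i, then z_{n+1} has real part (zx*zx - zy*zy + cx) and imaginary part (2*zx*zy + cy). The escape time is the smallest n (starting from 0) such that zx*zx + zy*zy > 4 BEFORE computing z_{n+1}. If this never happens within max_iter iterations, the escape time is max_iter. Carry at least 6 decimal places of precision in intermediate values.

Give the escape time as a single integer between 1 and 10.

z_0 = 0 + 0i, c = -1.6210 + 1.2350i
Iter 1: z = -1.6210 + 1.2350i, |z|^2 = 4.1529
Escaped at iteration 1

Answer: 1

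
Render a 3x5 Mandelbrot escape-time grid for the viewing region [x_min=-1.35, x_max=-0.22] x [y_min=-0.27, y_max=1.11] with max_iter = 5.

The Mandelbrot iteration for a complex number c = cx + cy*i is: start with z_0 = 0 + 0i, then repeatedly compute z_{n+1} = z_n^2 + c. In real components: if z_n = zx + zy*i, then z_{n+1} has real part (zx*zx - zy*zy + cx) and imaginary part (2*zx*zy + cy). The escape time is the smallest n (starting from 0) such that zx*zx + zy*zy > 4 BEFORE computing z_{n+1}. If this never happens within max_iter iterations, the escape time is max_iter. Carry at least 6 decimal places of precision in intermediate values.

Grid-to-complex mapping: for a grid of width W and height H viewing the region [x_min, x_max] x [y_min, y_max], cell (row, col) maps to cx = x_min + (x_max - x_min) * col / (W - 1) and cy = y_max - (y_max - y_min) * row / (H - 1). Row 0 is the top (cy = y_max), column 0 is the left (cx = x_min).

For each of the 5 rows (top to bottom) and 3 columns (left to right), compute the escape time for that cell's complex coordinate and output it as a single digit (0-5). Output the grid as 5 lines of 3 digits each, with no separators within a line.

(row=0, col=0): c = -1.3500 + 1.1100i → escape time 2
(row=0, col=1): c = -0.7850 + 1.1100i → escape time 3
(row=0, col=2): c = -0.2200 + 1.1100i → escape time 5
(row=1, col=0): c = -1.3500 + 0.7650i → escape time 3
(row=1, col=1): c = -0.7850 + 0.7650i → escape time 4
(row=1, col=2): c = -0.2200 + 0.7650i → escape time 5
(row=2, col=0): c = -1.3500 + 0.4200i → escape time 5
(row=2, col=1): c = -0.7850 + 0.4200i → escape time 5
(row=2, col=2): c = -0.2200 + 0.4200i → escape time 5
(row=3, col=0): c = -1.3500 + 0.0750i → escape time 5
(row=3, col=1): c = -0.7850 + 0.0750i → escape time 5
(row=3, col=2): c = -0.2200 + 0.0750i → escape time 5
(row=4, col=0): c = -1.3500 + -0.2700i → escape time 5
(row=4, col=1): c = -0.7850 + -0.2700i → escape time 5
(row=4, col=2): c = -0.2200 + -0.2700i → escape time 5

Answer: 235
345
555
555
555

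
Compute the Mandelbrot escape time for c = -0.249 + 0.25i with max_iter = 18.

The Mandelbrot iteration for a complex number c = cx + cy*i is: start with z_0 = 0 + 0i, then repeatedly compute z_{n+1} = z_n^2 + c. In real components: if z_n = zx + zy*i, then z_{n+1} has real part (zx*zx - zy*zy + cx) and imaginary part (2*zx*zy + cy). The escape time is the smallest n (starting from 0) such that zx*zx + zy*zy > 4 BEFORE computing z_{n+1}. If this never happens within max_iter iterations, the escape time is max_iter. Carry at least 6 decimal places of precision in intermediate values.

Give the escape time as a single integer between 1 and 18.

Answer: 18

Derivation:
z_0 = 0 + 0i, c = -0.2490 + 0.2500i
Iter 1: z = -0.2490 + 0.2500i, |z|^2 = 0.1245
Iter 2: z = -0.2495 + 0.1255i, |z|^2 = 0.0780
Iter 3: z = -0.2025 + 0.1874i, |z|^2 = 0.0761
Iter 4: z = -0.2431 + 0.1741i, |z|^2 = 0.0894
Iter 5: z = -0.2202 + 0.1653i, |z|^2 = 0.0758
Iter 6: z = -0.2278 + 0.1772i, |z|^2 = 0.0833
Iter 7: z = -0.2285 + 0.1693i, |z|^2 = 0.0809
Iter 8: z = -0.2254 + 0.1727i, |z|^2 = 0.0806
Iter 9: z = -0.2280 + 0.1722i, |z|^2 = 0.0816
Iter 10: z = -0.2267 + 0.1715i, |z|^2 = 0.0808
Iter 11: z = -0.2270 + 0.1723i, |z|^2 = 0.0812
Iter 12: z = -0.2271 + 0.1718i, |z|^2 = 0.0811
Iter 13: z = -0.2269 + 0.1720i, |z|^2 = 0.0811
Iter 14: z = -0.2271 + 0.1720i, |z|^2 = 0.0811
Iter 15: z = -0.2270 + 0.1719i, |z|^2 = 0.0811
Iter 16: z = -0.2270 + 0.1720i, |z|^2 = 0.0811
Iter 17: z = -0.2270 + 0.1719i, |z|^2 = 0.0811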